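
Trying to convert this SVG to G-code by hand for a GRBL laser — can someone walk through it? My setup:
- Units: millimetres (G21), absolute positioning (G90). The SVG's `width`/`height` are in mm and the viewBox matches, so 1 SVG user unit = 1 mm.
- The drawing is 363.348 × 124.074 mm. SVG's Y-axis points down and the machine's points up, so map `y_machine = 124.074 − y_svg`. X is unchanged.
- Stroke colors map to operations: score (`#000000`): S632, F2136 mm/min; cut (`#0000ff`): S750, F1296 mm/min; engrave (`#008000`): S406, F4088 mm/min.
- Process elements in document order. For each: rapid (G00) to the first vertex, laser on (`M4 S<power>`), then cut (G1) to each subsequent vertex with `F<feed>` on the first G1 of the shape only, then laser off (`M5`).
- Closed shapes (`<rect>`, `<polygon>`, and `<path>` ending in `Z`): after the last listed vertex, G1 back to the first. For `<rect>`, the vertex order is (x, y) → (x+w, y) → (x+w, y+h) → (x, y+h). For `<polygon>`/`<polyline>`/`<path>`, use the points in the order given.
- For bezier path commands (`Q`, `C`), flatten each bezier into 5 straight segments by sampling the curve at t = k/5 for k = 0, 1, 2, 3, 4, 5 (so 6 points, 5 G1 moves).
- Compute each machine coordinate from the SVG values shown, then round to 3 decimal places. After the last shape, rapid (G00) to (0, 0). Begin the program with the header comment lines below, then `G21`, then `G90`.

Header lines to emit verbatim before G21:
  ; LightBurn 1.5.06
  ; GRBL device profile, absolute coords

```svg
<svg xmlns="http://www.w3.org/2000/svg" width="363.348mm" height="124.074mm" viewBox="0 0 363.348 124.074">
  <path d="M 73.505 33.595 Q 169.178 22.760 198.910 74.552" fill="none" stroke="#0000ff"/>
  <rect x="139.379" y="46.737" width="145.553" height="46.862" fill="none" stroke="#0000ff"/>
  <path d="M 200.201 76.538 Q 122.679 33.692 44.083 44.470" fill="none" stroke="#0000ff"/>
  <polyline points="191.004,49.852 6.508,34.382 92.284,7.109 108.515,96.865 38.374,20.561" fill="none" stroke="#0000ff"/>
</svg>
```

; LightBurn 1.5.06
; GRBL device profile, absolute coords
G21
G90
G00 X73.505 Y90.479
M4 S750
G1 X109.137 Y92.308 F1296
G1 X139.493 Y89.127
G1 X164.574 Y80.935
G1 X184.380 Y67.734
G1 X198.910 Y49.522
M5
G00 X139.379 Y77.337
M4 S750
G1 X284.932 Y77.337 F1296
G1 X284.932 Y30.475
G1 X139.379 Y30.475
G1 X139.379 Y77.337
M5
G00 X200.201 Y47.536
M4 S750
G1 X169.149 Y62.529 F1296
G1 X138.012 Y73.233
G1 X106.788 Y79.647
G1 X75.478 Y81.770
G1 X44.083 Y79.604
M5
G00 X191.004 Y74.222
M4 S750
G1 X6.508 Y89.692 F1296
G1 X92.284 Y116.965
G1 X108.515 Y27.209
G1 X38.374 Y103.513
M5
G00 X0.000 Y0.000

viewBox `0 0 363.348 124.074` with mm width/height → 1 unit = 1 mm. Flip: y_m = 124.074 − y_svg.

**Shape 1** — `<path>` quadratic bezier, stroke `#0000ff` → cut (S750, F1296). Control points (SVG): P0=(73.505,33.595), P1=(169.178,22.760), P2=(198.910,74.552); sampled at t=k/5. Machine vertices: (73.505,90.479) → (109.137,92.308) → (139.493,89.127) → (164.574,80.935) → (184.380,67.734) → (198.910,49.522). Open path.

**Shape 2** — `<rect>` rectangle, stroke `#0000ff` → cut (S750, F1296). Machine vertices: (139.379,77.337) → (284.932,77.337) → (284.932,30.475) → (139.379,30.475) → (139.379,77.337). Closed: final G1 returns to the first vertex.

**Shape 3** — `<path>` quadratic bezier, stroke `#0000ff` → cut (S750, F1296). Control points (SVG): P0=(200.201,76.538), P1=(122.679,33.692), P2=(44.083,44.470); sampled at t=k/5. Machine vertices: (200.201,47.536) → (169.149,62.529) → (138.012,73.233) → (106.788,79.647) → (75.478,81.770) → (44.083,79.604). Open path.

**Shape 4** — `<polyline>` open polyline, stroke `#0000ff` → cut (S750, F1296). Machine vertices: (191.004,74.222) → (6.508,89.692) → (92.284,116.965) → (108.515,27.209) → (38.374,103.513). Open path.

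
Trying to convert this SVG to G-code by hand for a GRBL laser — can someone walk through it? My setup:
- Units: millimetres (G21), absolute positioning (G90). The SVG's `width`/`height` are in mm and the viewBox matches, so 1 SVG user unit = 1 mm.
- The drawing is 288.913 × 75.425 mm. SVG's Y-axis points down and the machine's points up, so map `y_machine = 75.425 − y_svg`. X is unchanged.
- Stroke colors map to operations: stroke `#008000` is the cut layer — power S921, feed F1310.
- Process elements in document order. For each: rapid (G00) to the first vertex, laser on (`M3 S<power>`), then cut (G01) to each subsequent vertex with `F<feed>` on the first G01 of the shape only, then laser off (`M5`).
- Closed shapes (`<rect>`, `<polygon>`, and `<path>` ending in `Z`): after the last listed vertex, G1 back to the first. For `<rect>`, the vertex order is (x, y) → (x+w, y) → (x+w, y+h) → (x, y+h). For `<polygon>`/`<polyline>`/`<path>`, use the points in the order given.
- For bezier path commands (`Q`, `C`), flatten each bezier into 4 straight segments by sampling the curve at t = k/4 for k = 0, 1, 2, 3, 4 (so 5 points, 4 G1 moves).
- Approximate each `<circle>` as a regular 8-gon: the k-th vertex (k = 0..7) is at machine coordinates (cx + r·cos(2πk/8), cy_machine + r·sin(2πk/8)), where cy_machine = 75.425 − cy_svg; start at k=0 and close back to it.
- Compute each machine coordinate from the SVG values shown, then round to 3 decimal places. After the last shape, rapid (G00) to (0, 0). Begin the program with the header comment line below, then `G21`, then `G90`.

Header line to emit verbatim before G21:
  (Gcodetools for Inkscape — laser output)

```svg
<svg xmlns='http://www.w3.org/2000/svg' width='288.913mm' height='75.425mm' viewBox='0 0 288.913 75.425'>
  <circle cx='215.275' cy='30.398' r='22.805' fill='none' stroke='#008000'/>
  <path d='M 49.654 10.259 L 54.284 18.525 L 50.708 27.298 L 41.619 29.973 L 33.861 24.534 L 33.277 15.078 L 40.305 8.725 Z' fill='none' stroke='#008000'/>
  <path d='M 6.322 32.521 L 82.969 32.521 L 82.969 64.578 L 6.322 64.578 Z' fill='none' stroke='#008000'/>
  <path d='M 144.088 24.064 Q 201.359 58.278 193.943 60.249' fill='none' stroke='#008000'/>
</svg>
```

1 u = 1 mm; y_m = 75.425 − y.

[1] `<circle>` circle, #008000→cut S921 F1310: (238.080,45.027) → (231.401,61.153) → (215.275,67.832) → (199.149,61.153) → (192.470,45.027) → (199.149,28.901) → (215.275,22.222) → (231.401,28.901) → (238.080,45.027) (closed)

[2] `<path>` regular polygon, #008000→cut S921 F1310: (49.654,65.166) → (54.284,56.900) → (50.708,48.127) → (41.619,45.452) → (33.861,50.891) → (33.277,60.347) → (40.305,66.700) → (49.654,65.166) (closed)

[3] `<path>` rectangle, #008000→cut S921 F1310: (6.322,42.904) → (82.969,42.904) → (82.969,10.847) → (6.322,10.847) → (6.322,42.904) (closed)

[4] `<path>` quadratic bezier, #008000→cut S921 F1310: (144.088,51.361) → (168.681,36.269) → (185.187,25.208) → (193.608,18.177) → (193.943,15.176)

(Gcodetools for Inkscape — laser output)
G21
G90
G00 X238.080 Y45.027
M3 S921
G01 X231.401 Y61.153 F1310
G01 X215.275 Y67.832
G01 X199.149 Y61.153
G01 X192.470 Y45.027
G01 X199.149 Y28.901
G01 X215.275 Y22.222
G01 X231.401 Y28.901
G01 X238.080 Y45.027
M5
G00 X49.654 Y65.166
M3 S921
G01 X54.284 Y56.900 F1310
G01 X50.708 Y48.127
G01 X41.619 Y45.452
G01 X33.861 Y50.891
G01 X33.277 Y60.347
G01 X40.305 Y66.700
G01 X49.654 Y65.166
M5
G00 X6.322 Y42.904
M3 S921
G01 X82.969 Y42.904 F1310
G01 X82.969 Y10.847
G01 X6.322 Y10.847
G01 X6.322 Y42.904
M5
G00 X144.088 Y51.361
M3 S921
G01 X168.681 Y36.269 F1310
G01 X185.187 Y25.208
G01 X193.608 Y18.177
G01 X193.943 Y15.176
M5
G00 X0.000 Y0.000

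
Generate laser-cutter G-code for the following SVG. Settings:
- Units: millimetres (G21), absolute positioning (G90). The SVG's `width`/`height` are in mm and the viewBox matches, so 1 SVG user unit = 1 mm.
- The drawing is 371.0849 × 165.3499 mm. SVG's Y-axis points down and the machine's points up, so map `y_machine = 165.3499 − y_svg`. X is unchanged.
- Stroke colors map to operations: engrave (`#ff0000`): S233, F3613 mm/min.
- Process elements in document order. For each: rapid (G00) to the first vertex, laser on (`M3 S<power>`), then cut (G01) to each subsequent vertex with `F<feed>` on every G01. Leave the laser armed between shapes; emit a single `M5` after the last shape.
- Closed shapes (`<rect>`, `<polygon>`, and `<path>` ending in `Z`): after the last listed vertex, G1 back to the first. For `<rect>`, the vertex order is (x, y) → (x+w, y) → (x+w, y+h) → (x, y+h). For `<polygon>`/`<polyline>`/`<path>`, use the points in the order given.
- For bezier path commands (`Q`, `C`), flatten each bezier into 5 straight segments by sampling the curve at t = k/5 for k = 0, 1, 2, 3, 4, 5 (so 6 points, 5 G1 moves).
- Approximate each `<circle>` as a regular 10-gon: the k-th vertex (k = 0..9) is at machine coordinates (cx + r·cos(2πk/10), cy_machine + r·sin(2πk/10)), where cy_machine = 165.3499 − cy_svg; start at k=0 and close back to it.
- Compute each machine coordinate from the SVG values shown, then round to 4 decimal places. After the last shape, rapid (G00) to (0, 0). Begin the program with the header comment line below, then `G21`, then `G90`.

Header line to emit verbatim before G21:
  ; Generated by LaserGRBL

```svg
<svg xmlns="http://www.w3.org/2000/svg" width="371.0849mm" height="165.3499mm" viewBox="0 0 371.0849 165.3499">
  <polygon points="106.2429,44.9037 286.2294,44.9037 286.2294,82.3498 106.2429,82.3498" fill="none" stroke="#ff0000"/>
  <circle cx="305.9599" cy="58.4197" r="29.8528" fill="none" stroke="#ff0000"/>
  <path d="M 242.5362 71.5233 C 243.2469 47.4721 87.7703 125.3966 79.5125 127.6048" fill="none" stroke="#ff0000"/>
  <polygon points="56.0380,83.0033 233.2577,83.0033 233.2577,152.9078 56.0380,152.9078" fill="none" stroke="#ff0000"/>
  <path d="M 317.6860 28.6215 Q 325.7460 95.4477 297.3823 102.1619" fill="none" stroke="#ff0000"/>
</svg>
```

1 u = 1 mm; y_m = 165.3499 − y.

[1] `<polygon>` rectangle, #ff0000→engrave S233 F3613: (106.2429,120.4462) → (286.2294,120.4462) → (286.2294,83.0001) → (106.2429,83.0001) → (106.2429,120.4462) (closed)

[2] `<circle>` circle, #ff0000→engrave S233 F3613: (335.8127,106.9302) → (330.1113,124.4772) → (315.1849,135.3219) → (296.7349,135.3219) → (281.8085,124.4772) → (276.1071,106.9302) → (281.8085,89.3832) → (296.7349,78.5385) → (315.1849,78.5385) → (330.1113,89.3832) → (335.8127,106.9302) (closed)

[3] `<path>` cubic bezier, #ff0000→engrave S233 F3613: (242.5362,93.8266) → (226.6474,97.4418) → (187.8371,85.1120) → (140.6689,65.3665) → (99.7062,46.7344) → (79.5125,37.7451)

[4] `<polygon>` rectangle, #ff0000→engrave S233 F3613: (56.0380,82.3466) → (233.2577,82.3466) → (233.2577,12.4421) → (56.0380,12.4421) → (56.0380,82.3466) (closed)

[5] `<path>` quadratic bezier, #ff0000→engrave S233 F3613: (317.6860,136.7284) → (319.4531,112.4024) → (318.3062,92.8854) → (314.2455,78.1773) → (307.2708,68.2782) → (297.3823,63.1880)

; Generated by LaserGRBL
G21
G90
G00 X106.2429 Y120.4462
M3 S233
G01 X286.2294 Y120.4462 F3613
G01 X286.2294 Y83.0001 F3613
G01 X106.2429 Y83.0001 F3613
G01 X106.2429 Y120.4462 F3613
G00 X335.8127 Y106.9302
M3 S233
G01 X330.1113 Y124.4772 F3613
G01 X315.1849 Y135.3219 F3613
G01 X296.7349 Y135.3219 F3613
G01 X281.8085 Y124.4772 F3613
G01 X276.1071 Y106.9302 F3613
G01 X281.8085 Y89.3832 F3613
G01 X296.7349 Y78.5385 F3613
G01 X315.1849 Y78.5385 F3613
G01 X330.1113 Y89.3832 F3613
G01 X335.8127 Y106.9302 F3613
G00 X242.5362 Y93.8266
M3 S233
G01 X226.6474 Y97.4418 F3613
G01 X187.8371 Y85.1120 F3613
G01 X140.6689 Y65.3665 F3613
G01 X99.7062 Y46.7344 F3613
G01 X79.5125 Y37.7451 F3613
G00 X56.0380 Y82.3466
M3 S233
G01 X233.2577 Y82.3466 F3613
G01 X233.2577 Y12.4421 F3613
G01 X56.0380 Y12.4421 F3613
G01 X56.0380 Y82.3466 F3613
G00 X317.6860 Y136.7284
M3 S233
G01 X319.4531 Y112.4024 F3613
G01 X318.3062 Y92.8854 F3613
G01 X314.2455 Y78.1773 F3613
G01 X307.2708 Y68.2782 F3613
G01 X297.3823 Y63.1880 F3613
M5
G00 X0.0000 Y0.0000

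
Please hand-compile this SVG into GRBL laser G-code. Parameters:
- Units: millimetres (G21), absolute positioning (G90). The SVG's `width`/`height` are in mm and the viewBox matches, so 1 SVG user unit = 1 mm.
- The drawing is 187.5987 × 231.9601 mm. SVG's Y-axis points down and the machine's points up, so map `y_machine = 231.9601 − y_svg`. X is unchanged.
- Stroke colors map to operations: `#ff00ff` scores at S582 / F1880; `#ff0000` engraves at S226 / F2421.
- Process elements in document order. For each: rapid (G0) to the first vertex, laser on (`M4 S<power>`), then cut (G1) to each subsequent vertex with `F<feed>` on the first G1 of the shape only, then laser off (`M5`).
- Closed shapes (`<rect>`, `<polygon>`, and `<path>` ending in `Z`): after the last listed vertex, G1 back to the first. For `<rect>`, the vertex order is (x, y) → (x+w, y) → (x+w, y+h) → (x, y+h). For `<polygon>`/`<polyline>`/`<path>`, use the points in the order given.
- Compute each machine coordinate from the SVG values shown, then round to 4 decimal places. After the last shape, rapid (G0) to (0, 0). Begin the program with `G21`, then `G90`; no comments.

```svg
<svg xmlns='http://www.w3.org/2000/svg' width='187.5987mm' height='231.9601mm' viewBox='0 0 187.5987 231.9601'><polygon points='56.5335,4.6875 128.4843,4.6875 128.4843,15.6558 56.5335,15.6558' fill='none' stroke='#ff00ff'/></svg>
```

1 u = 1 mm; y_m = 231.9601 − y.

[1] `<polygon>` rectangle, #ff00ff→score S582 F1880: (56.5335,227.2726) → (128.4843,227.2726) → (128.4843,216.3043) → (56.5335,216.3043) → (56.5335,227.2726) (closed)

G21
G90
G0 X56.5335 Y227.2726
M4 S582
G1 X128.4843 Y227.2726 F1880
G1 X128.4843 Y216.3043
G1 X56.5335 Y216.3043
G1 X56.5335 Y227.2726
M5
G0 X0.0000 Y0.0000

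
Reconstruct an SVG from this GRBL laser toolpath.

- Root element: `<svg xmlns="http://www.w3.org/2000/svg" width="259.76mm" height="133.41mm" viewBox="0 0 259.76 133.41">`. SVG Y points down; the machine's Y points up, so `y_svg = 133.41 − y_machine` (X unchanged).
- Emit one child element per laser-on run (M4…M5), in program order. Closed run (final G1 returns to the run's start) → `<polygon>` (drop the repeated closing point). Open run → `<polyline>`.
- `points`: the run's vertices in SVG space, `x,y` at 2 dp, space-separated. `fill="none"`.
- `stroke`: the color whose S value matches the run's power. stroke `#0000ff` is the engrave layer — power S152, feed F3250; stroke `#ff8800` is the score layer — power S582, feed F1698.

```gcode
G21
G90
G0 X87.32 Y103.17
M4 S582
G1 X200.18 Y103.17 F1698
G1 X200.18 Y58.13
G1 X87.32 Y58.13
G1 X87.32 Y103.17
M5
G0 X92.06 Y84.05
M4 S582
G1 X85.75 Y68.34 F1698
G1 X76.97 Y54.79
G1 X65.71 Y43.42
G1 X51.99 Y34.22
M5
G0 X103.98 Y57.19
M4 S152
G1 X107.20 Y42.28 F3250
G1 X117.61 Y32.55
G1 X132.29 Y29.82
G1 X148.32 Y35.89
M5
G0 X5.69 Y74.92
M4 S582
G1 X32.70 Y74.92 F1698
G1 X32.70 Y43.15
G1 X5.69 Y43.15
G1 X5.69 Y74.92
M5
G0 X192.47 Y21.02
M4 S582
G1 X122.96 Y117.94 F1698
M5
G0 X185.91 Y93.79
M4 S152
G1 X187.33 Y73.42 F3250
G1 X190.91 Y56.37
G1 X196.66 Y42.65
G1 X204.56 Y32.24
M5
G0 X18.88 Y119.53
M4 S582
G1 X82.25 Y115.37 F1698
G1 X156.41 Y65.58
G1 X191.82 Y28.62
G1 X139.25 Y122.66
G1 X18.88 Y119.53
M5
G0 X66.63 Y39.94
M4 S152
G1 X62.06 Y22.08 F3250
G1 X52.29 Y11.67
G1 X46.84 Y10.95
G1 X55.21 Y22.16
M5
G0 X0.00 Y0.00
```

y_svg = 133.41 − y_m.

[1] S582→`#ff8800` (score); closed run; points: 87.32,30.24 200.18,30.24 200.18,75.28 87.32,75.28

[2] S582→`#ff8800` (score); open run; points: 92.06,49.36 85.75,65.07 76.97,78.62 65.71,89.99 51.99,99.19

[3] S152→`#0000ff` (engrave); open run; points: 103.98,76.22 107.20,91.13 117.61,100.86 132.29,103.59 148.32,97.52

[4] S582→`#ff8800` (score); closed run; points: 5.69,58.49 32.70,58.49 32.70,90.26 5.69,90.26

[5] S582→`#ff8800` (score); open run; points: 192.47,112.39 122.96,15.47

[6] S152→`#0000ff` (engrave); open run; points: 185.91,39.62 187.33,59.99 190.91,77.04 196.66,90.76 204.56,101.17

[7] S582→`#ff8800` (score); closed run; points: 18.88,13.88 82.25,18.04 156.41,67.83 191.82,104.79 139.25,10.75

[8] S152→`#0000ff` (engrave); open run; points: 66.63,93.47 62.06,111.33 52.29,121.74 46.84,122.46 55.21,111.25

<svg xmlns="http://www.w3.org/2000/svg" width="259.76mm" height="133.41mm" viewBox="0 0 259.76 133.41">
  <polygon points="87.32,30.24 200.18,30.24 200.18,75.28 87.32,75.28" fill="none" stroke="#ff8800"/>
  <polyline points="92.06,49.36 85.75,65.07 76.97,78.62 65.71,89.99 51.99,99.19" fill="none" stroke="#ff8800"/>
  <polyline points="103.98,76.22 107.20,91.13 117.61,100.86 132.29,103.59 148.32,97.52" fill="none" stroke="#0000ff"/>
  <polygon points="5.69,58.49 32.70,58.49 32.70,90.26 5.69,90.26" fill="none" stroke="#ff8800"/>
  <polyline points="192.47,112.39 122.96,15.47" fill="none" stroke="#ff8800"/>
  <polyline points="185.91,39.62 187.33,59.99 190.91,77.04 196.66,90.76 204.56,101.17" fill="none" stroke="#0000ff"/>
  <polygon points="18.88,13.88 82.25,18.04 156.41,67.83 191.82,104.79 139.25,10.75" fill="none" stroke="#ff8800"/>
  <polyline points="66.63,93.47 62.06,111.33 52.29,121.74 46.84,122.46 55.21,111.25" fill="none" stroke="#0000ff"/>
</svg>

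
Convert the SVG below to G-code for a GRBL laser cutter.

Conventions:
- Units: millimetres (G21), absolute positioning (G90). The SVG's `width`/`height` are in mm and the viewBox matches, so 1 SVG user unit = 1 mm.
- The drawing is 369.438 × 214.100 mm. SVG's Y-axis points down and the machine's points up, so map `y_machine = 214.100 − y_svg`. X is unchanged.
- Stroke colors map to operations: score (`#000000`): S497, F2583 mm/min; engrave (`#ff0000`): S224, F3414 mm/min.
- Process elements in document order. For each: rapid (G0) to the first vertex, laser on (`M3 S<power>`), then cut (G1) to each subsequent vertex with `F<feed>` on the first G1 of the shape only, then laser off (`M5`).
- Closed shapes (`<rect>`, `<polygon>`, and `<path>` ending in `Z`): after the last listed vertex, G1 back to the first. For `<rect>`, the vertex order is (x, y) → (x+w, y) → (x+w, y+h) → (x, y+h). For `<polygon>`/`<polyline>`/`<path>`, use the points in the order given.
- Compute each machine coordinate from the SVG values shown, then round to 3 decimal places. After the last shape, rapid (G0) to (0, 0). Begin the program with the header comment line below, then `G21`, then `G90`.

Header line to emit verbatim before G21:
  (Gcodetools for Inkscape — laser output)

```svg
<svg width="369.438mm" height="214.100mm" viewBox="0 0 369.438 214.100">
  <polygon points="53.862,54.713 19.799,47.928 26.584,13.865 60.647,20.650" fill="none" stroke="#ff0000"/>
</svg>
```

(Gcodetools for Inkscape — laser output)
G21
G90
G0 X53.862 Y159.387
M3 S224
G1 X19.799 Y166.172 F3414
G1 X26.584 Y200.235
G1 X60.647 Y193.450
G1 X53.862 Y159.387
M5
G0 X0.000 Y0.000

1 u = 1 mm; y_m = 214.100 − y.

[1] `<polygon>` regular polygon, #ff0000→engrave S224 F3414: (53.862,159.387) → (19.799,166.172) → (26.584,200.235) → (60.647,193.450) → (53.862,159.387) (closed)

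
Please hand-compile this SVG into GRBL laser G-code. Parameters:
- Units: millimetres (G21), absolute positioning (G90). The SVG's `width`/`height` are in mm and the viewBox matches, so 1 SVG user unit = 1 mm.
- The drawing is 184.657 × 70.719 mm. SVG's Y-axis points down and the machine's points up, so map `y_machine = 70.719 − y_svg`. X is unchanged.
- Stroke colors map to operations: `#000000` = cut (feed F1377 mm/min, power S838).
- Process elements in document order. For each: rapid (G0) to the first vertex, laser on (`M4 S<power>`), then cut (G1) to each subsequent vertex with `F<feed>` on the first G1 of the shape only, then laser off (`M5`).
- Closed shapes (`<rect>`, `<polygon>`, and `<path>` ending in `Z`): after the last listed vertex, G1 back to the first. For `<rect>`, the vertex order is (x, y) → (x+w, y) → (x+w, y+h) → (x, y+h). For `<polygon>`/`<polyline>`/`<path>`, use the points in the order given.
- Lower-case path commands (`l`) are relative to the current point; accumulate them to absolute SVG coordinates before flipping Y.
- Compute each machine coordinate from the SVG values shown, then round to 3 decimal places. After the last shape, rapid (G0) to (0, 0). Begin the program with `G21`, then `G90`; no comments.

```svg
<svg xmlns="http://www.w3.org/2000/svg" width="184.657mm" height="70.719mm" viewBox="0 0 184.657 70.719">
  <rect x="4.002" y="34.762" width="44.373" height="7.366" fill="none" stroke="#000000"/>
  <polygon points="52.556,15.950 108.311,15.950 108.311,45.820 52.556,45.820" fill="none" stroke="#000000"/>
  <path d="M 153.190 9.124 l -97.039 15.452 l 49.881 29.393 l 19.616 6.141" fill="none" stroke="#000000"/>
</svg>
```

1 u = 1 mm; y_m = 70.719 − y.

[1] `<rect>` rectangle, #000000→cut S838 F1377: (4.002,35.957) → (48.375,35.957) → (48.375,28.591) → (4.002,28.591) → (4.002,35.957) (closed)

[2] `<polygon>` rectangle, #000000→cut S838 F1377: (52.556,54.769) → (108.311,54.769) → (108.311,24.899) → (52.556,24.899) → (52.556,54.769) (closed)

[3] `<path>` open polyline, #000000→cut S838 F1377: (153.190,61.595) → (56.151,46.143) → (106.032,16.750) → (125.648,10.609)

G21
G90
G0 X4.002 Y35.957
M4 S838
G1 X48.375 Y35.957 F1377
G1 X48.375 Y28.591
G1 X4.002 Y28.591
G1 X4.002 Y35.957
M5
G0 X52.556 Y54.769
M4 S838
G1 X108.311 Y54.769 F1377
G1 X108.311 Y24.899
G1 X52.556 Y24.899
G1 X52.556 Y54.769
M5
G0 X153.190 Y61.595
M4 S838
G1 X56.151 Y46.143 F1377
G1 X106.032 Y16.750
G1 X125.648 Y10.609
M5
G0 X0.000 Y0.000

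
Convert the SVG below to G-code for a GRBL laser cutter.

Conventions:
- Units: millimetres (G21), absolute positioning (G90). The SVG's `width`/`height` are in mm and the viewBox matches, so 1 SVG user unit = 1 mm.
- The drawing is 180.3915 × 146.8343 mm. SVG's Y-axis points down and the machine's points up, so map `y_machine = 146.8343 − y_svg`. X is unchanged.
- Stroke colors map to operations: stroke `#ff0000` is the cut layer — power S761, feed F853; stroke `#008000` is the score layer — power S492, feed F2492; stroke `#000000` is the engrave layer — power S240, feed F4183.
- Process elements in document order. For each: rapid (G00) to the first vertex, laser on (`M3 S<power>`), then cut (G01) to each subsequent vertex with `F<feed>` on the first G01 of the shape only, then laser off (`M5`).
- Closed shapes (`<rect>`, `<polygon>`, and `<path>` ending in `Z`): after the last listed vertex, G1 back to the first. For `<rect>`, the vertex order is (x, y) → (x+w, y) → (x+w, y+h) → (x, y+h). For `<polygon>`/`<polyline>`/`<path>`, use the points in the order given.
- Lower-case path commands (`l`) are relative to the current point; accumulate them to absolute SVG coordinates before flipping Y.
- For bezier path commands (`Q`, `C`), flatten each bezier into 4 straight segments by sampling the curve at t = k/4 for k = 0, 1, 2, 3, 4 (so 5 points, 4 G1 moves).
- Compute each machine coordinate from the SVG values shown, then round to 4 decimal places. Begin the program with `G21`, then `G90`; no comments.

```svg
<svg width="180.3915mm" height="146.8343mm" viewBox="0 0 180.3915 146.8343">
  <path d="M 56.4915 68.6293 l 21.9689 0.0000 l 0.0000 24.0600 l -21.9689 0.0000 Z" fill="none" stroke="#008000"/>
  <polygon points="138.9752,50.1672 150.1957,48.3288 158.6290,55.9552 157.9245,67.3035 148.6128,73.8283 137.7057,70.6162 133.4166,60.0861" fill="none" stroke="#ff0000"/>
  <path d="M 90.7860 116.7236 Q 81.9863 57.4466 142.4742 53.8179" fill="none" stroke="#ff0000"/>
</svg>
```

viewBox `0 0 180.3915 146.8343` with mm width/height → 1 unit = 1 mm. Flip: y_m = 146.8343 − y_svg.

**Shape 1** — `<path>` rectangle, stroke `#008000` → score (S492, F2492). Machine vertices: (56.4915,78.2050) → (78.4604,78.2050) → (78.4604,54.1450) → (56.4915,54.1450) → (56.4915,78.2050). Closed: final G1 returns to the first vertex.

**Shape 2** — `<polygon>` regular polygon, stroke `#ff0000` → cut (S761, F853). Machine vertices: (138.9752,96.6671) → (150.1957,98.5055) → (158.6290,90.8791) → (157.9245,79.5308) → (148.6128,73.0060) → (137.7057,76.2181) → (133.4166,86.7482) → (138.9752,96.6671). Closed: final G1 returns to the first vertex.

**Shape 3** — `<path>` quadratic bezier, stroke `#ff0000` → cut (S761, F853). Control points (SVG): P0=(90.7860,116.7236), P1=(81.9863,57.4466), P2=(142.4742,53.8179); sampled at t=k/4. Machine vertices: (90.7860,30.1107) → (90.7166,56.2712) → (99.3082,75.4756) → (116.5607,87.7240) → (142.4742,93.0164). Open path.

G21
G90
G00 X56.4915 Y78.2050
M3 S492
G01 X78.4604 Y78.2050 F2492
G01 X78.4604 Y54.1450
G01 X56.4915 Y54.1450
G01 X56.4915 Y78.2050
M5
G00 X138.9752 Y96.6671
M3 S761
G01 X150.1957 Y98.5055 F853
G01 X158.6290 Y90.8791
G01 X157.9245 Y79.5308
G01 X148.6128 Y73.0060
G01 X137.7057 Y76.2181
G01 X133.4166 Y86.7482
G01 X138.9752 Y96.6671
M5
G00 X90.7860 Y30.1107
M3 S761
G01 X90.7166 Y56.2712 F853
G01 X99.3082 Y75.4756
G01 X116.5607 Y87.7240
G01 X142.4742 Y93.0164
M5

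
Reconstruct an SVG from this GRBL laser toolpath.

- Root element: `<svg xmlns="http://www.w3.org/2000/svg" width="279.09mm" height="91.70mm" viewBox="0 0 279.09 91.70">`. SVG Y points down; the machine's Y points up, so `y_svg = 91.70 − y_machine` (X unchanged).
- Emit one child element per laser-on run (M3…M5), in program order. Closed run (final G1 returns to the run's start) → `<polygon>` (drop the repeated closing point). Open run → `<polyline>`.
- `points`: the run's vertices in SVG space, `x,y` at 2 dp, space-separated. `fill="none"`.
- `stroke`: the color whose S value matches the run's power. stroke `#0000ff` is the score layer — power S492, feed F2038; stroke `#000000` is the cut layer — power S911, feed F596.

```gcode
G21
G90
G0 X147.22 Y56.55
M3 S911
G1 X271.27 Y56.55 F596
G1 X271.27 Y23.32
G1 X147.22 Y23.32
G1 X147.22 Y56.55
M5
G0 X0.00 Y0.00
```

<svg xmlns="http://www.w3.org/2000/svg" width="279.09mm" height="91.70mm" viewBox="0 0 279.09 91.70">
  <polygon points="147.22,35.15 271.27,35.15 271.27,68.38 147.22,68.38" fill="none" stroke="#000000"/>
</svg>

Each laser-on run becomes one SVG element. Flip Y back into SVG space with y_svg = 91.70 − y_machine. Every run uses S911, so all elements get stroke `#000000` (cut).

Run 1: The run returns to its start, so emit a `<polygon>` with points (Y-flipped): 147.22,35.15 271.27,35.15 271.27,68.38 147.22,68.38.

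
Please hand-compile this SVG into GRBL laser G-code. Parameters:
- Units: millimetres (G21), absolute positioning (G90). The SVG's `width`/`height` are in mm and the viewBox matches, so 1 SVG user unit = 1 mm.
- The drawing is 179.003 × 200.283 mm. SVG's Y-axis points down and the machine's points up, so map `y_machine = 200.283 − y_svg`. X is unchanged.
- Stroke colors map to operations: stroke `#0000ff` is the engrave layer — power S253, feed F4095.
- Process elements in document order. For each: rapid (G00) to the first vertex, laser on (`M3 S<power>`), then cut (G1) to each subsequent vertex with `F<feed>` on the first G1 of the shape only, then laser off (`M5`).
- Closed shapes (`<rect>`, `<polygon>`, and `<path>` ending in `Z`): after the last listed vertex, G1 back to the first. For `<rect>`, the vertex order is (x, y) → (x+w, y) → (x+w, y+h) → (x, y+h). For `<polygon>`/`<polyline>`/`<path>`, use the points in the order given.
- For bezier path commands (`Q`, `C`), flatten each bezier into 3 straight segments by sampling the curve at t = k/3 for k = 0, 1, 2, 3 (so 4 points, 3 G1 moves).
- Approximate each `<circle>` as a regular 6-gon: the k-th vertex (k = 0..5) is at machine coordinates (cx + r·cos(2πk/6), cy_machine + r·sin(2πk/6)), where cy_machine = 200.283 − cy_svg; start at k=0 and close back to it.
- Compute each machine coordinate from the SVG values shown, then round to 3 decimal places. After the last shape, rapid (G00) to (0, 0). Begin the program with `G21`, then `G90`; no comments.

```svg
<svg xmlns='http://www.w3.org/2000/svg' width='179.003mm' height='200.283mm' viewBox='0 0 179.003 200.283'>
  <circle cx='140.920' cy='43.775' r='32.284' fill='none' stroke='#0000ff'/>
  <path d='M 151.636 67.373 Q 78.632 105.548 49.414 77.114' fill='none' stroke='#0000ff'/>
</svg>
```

1 u = 1 mm; y_m = 200.283 − y.

[1] `<circle>` circle, #0000ff→engrave S253 F4095: (173.204,156.508) → (157.062,184.467) → (124.778,184.467) → (108.636,156.508) → (124.778,128.549) → (157.062,128.549) → (173.204,156.508) (closed)

[2] `<path>` quadratic bezier, #0000ff→engrave S253 F4095: (151.636,132.910) → (107.832,114.861) → (73.758,111.614) → (49.414,123.169)

G21
G90
G00 X173.204 Y156.508
M3 S253
G1 X157.062 Y184.467 F4095
G1 X124.778 Y184.467
G1 X108.636 Y156.508
G1 X124.778 Y128.549
G1 X157.062 Y128.549
G1 X173.204 Y156.508
M5
G00 X151.636 Y132.910
M3 S253
G1 X107.832 Y114.861 F4095
G1 X73.758 Y111.614
G1 X49.414 Y123.169
M5
G00 X0.000 Y0.000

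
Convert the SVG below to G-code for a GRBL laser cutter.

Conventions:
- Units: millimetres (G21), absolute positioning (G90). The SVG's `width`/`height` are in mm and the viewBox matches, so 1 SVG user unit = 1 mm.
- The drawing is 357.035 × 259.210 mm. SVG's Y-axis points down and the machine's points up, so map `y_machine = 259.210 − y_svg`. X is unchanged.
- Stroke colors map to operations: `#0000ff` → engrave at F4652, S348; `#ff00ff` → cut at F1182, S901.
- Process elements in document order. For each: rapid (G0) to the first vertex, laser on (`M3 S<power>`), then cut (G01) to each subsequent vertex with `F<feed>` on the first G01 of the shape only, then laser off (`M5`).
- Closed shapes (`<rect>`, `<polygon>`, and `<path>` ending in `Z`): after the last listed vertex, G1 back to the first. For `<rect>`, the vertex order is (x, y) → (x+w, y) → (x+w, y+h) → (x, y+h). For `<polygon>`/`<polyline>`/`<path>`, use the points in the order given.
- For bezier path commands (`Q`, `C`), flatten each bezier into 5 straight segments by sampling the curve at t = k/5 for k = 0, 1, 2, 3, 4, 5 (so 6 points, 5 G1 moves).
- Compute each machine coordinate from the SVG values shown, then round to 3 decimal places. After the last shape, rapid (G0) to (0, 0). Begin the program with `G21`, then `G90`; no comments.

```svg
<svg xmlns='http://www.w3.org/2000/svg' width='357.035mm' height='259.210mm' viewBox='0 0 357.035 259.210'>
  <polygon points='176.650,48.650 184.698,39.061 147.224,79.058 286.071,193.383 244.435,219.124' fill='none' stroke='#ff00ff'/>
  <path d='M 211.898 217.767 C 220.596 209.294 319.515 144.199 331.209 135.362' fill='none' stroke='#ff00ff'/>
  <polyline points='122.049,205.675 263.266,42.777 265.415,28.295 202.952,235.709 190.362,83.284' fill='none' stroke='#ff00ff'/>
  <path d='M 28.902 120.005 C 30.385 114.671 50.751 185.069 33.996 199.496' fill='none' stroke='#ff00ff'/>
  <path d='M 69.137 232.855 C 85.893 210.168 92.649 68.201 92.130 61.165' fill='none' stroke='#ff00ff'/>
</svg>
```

G21
G90
G0 X176.650 Y210.560
M3 S901
G01 X184.698 Y220.149 F1182
G01 X147.224 Y180.152
G01 X286.071 Y65.827
G01 X244.435 Y40.086
G01 X176.650 Y210.560
M5
G0 X211.898 Y41.443
M3 S901
G01 X226.524 Y52.418 F1182
G01 X254.285 Y71.565
G01 X286.665 Y93.464
G01 X315.145 Y112.698
G01 X331.209 Y123.848
M5
G0 X122.049 Y53.535
M3 S901
G01 X263.266 Y216.433 F1182
G01 X265.415 Y230.915
G01 X202.952 Y23.501
G01 X190.362 Y175.926
M5
G0 X28.902 Y139.205
M3 S901
G01 X31.610 Y134.371 F1182
G01 X36.161 Y117.683
G01 X39.868 Y95.463
G01 X40.043 Y74.033
G01 X33.996 Y59.714
M5
G0 X69.137 Y26.355
M3 S901
G01 X78.012 Y52.247 F1182
G01 X84.619 Y94.564
G01 X89.086 Y141.104
G01 X91.547 Y179.665
G01 X92.130 Y198.045
M5
G0 X0.000 Y0.000

Since the viewBox matches the mm dimensions, user units are millimetres directly. The only transform is the Y-flip y_m = 259.210 − y_svg.

Shape 1 is a closed polygon drawn with `<polygon>`. Its stroke #ff00ff means cut at S901, F1182. After flipping Y the toolpath is (176.650,210.560) → (184.698,220.149) → (147.224,180.152) → (286.071,65.827) → (244.435,40.086) → (176.650,210.560), returning to the start.

Shape 2 is a cubic bezier drawn with `<path>`. Its stroke #ff00ff means cut at S901, F1182. After flipping Y the toolpath is (211.898,41.443) → (226.524,52.418) → (254.285,71.565) → (286.665,93.464) → (315.145,112.698) → (331.209,123.848).

Shape 3 is a open polyline drawn with `<polyline>`. Its stroke #ff00ff means cut at S901, F1182. After flipping Y the toolpath is (122.049,53.535) → (263.266,216.433) → (265.415,230.915) → (202.952,23.501) → (190.362,175.926).

Shape 4 is a cubic bezier drawn with `<path>`. Its stroke #ff00ff means cut at S901, F1182. After flipping Y the toolpath is (28.902,139.205) → (31.610,134.371) → (36.161,117.683) → (39.868,95.463) → (40.043,74.033) → (33.996,59.714).

Shape 5 is a cubic bezier drawn with `<path>`. Its stroke #ff00ff means cut at S901, F1182. After flipping Y the toolpath is (69.137,26.355) → (78.012,52.247) → (84.619,94.564) → (89.086,141.104) → (91.547,179.665) → (92.130,198.045).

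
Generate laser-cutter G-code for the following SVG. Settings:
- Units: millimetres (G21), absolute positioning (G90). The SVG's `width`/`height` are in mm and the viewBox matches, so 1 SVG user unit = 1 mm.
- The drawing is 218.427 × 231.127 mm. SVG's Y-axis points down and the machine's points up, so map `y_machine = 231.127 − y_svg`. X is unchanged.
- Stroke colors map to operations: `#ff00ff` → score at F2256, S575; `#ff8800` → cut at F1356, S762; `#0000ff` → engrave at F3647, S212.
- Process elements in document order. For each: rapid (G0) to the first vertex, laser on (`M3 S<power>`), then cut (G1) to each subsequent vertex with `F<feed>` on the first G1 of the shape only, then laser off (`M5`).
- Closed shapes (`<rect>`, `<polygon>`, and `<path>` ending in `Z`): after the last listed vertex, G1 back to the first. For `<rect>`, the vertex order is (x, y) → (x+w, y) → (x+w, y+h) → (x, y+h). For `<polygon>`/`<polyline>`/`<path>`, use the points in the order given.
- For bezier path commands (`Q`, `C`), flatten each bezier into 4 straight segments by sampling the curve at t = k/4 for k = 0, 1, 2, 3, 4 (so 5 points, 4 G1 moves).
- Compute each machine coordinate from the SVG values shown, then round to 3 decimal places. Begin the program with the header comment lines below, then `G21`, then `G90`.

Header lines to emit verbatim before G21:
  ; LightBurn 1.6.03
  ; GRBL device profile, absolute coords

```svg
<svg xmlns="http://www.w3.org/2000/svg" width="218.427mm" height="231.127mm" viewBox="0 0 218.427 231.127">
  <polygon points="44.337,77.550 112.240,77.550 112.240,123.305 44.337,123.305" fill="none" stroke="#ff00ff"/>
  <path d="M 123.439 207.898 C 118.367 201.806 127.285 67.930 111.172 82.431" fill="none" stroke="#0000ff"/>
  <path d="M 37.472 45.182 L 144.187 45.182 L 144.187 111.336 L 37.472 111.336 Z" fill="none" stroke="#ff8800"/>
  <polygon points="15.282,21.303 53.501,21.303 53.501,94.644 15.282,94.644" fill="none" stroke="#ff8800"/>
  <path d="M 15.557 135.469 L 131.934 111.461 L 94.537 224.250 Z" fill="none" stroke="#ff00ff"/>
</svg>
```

1 u = 1 mm; y_m = 231.127 − y.

[1] `<polygon>` rectangle, #ff00ff→score S575 F2256: (44.337,153.577) → (112.240,153.577) → (112.240,107.822) → (44.337,107.822) → (44.337,153.577) (closed)

[2] `<path>` cubic bezier, #0000ff→engrave S212 F3647: (123.439,23.229) → (121.648,47.442) → (121.446,93.685) → (119.173,136.066) → (111.172,148.696)

[3] `<path>` rectangle, #ff8800→cut S762 F1356: (37.472,185.945) → (144.187,185.945) → (144.187,119.791) → (37.472,119.791) → (37.472,185.945) (closed)

[4] `<polygon>` rectangle, #ff8800→cut S762 F1356: (15.282,209.824) → (53.501,209.824) → (53.501,136.483) → (15.282,136.483) → (15.282,209.824) (closed)

[5] `<path>` regular polygon, #ff00ff→score S575 F2256: (15.557,95.658) → (131.934,119.666) → (94.537,6.877) → (15.557,95.658) (closed)

; LightBurn 1.6.03
; GRBL device profile, absolute coords
G21
G90
G0 X44.337 Y153.577
M3 S575
G1 X112.240 Y153.577 F2256
G1 X112.240 Y107.822
G1 X44.337 Y107.822
G1 X44.337 Y153.577
M5
G0 X123.439 Y23.229
M3 S212
G1 X121.648 Y47.442 F3647
G1 X121.446 Y93.685
G1 X119.173 Y136.066
G1 X111.172 Y148.696
M5
G0 X37.472 Y185.945
M3 S762
G1 X144.187 Y185.945 F1356
G1 X144.187 Y119.791
G1 X37.472 Y119.791
G1 X37.472 Y185.945
M5
G0 X15.282 Y209.824
M3 S762
G1 X53.501 Y209.824 F1356
G1 X53.501 Y136.483
G1 X15.282 Y136.483
G1 X15.282 Y209.824
M5
G0 X15.557 Y95.658
M3 S575
G1 X131.934 Y119.666 F2256
G1 X94.537 Y6.877
G1 X15.557 Y95.658
M5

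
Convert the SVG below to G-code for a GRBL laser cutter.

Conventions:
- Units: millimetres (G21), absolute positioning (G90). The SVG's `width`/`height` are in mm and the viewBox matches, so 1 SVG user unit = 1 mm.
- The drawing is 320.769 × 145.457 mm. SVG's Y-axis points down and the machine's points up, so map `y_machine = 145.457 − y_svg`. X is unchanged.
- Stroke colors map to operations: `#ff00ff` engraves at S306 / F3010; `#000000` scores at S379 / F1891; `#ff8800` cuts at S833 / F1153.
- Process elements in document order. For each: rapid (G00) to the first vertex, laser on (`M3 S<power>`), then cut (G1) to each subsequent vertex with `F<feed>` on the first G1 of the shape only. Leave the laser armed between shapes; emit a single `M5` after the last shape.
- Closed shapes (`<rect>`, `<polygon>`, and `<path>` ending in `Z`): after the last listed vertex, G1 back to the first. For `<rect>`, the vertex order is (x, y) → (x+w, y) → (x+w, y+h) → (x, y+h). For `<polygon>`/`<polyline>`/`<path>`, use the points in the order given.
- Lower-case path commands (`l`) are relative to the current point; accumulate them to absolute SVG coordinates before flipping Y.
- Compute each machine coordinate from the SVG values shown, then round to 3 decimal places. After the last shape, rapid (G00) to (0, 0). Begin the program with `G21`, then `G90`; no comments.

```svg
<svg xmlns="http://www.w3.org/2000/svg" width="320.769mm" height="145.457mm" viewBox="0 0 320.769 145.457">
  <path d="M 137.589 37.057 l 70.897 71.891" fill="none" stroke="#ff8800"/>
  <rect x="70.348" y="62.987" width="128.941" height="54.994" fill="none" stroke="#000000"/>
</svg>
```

G21
G90
G00 X137.589 Y108.400
M3 S833
G1 X208.486 Y36.509 F1153
G00 X70.348 Y82.470
M3 S379
G1 X199.289 Y82.470 F1891
G1 X199.289 Y27.476
G1 X70.348 Y27.476
G1 X70.348 Y82.470
M5
G00 X0.000 Y0.000

Since the viewBox matches the mm dimensions, user units are millimetres directly. The only transform is the Y-flip y_m = 145.457 − y_svg.

Shape 1 is a line segment drawn with `<path>`. Its stroke #ff8800 means cut at S833, F1153. After flipping Y the toolpath is (137.589,108.400) → (208.486,36.509).

Shape 2 is a rectangle drawn with `<rect>`. Its stroke #000000 means score at S379, F1891. After flipping Y the toolpath is (70.348,82.470) → (199.289,82.470) → (199.289,27.476) → (70.348,27.476) → (70.348,82.470), returning to the start.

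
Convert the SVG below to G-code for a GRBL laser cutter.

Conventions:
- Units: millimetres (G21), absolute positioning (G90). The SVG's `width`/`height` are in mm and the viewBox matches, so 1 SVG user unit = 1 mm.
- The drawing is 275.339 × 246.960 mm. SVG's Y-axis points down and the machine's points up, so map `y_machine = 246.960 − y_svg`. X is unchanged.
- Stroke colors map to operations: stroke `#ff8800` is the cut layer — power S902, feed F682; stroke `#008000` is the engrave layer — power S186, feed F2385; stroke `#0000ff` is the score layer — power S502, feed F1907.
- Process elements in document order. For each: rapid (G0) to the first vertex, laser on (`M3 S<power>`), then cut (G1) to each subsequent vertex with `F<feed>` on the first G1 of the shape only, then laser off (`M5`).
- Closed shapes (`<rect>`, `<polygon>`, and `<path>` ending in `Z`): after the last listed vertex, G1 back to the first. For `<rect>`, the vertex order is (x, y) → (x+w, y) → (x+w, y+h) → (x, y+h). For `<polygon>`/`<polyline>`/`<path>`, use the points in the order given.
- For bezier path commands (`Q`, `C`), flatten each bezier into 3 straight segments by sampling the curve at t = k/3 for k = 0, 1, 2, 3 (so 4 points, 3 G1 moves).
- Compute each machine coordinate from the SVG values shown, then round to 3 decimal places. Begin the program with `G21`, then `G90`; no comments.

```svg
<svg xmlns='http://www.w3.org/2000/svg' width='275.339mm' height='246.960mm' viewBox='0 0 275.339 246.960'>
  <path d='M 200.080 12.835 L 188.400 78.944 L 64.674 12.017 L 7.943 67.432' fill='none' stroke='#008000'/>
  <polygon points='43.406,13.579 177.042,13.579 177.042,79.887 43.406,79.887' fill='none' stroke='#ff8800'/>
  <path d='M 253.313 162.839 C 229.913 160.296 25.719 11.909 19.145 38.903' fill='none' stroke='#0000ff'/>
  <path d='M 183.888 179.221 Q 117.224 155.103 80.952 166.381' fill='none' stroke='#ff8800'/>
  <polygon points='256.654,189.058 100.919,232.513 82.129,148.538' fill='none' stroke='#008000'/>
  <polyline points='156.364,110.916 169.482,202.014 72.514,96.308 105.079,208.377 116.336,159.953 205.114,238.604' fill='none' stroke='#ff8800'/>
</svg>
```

G21
G90
G0 X200.080 Y234.125
M3 S186
G1 X188.400 Y168.016 F2385
G1 X64.674 Y234.943
G1 X7.943 Y179.528
M5
G0 X43.406 Y233.381
M3 S902
G1 X177.042 Y233.381 F682
G1 X177.042 Y167.073
G1 X43.406 Y167.073
G1 X43.406 Y233.381
M5
G0 X253.313 Y84.121
M3 S502
G1 X183.664 Y123.381 F1907
G1 X77.577 Y188.488
G1 X19.145 Y208.057
M5
G0 X183.888 Y67.739
M3 S902
G1 X142.822 Y79.885 F682
G1 X108.510 Y84.165
G1 X80.952 Y80.579
M5
G0 X256.654 Y57.902
M3 S186
G1 X100.919 Y14.447 F2385
G1 X82.129 Y98.422
G1 X256.654 Y57.902
M5
G0 X156.364 Y136.044
M3 S902
G1 X169.482 Y44.946 F682
G1 X72.514 Y150.652
G1 X105.079 Y38.583
G1 X116.336 Y87.007
G1 X205.114 Y8.356
M5

Since the viewBox matches the mm dimensions, user units are millimetres directly. The only transform is the Y-flip y_m = 246.960 − y_svg.

Shape 1 is a open polyline drawn with `<path>`. Its stroke #008000 means engrave at S186, F2385. After flipping Y the toolpath is (200.080,234.125) → (188.400,168.016) → (64.674,234.943) → (7.943,179.528).

Shape 2 is a rectangle drawn with `<polygon>`. Its stroke #ff8800 means cut at S902, F682. After flipping Y the toolpath is (43.406,233.381) → (177.042,233.381) → (177.042,167.073) → (43.406,167.073) → (43.406,233.381), returning to the start.

Shape 3 is a cubic bezier drawn with `<path>`. Its stroke #0000ff means score at S502, F1907. After flipping Y the toolpath is (253.313,84.121) → (183.664,123.381) → (77.577,188.488) → (19.145,208.057).

Shape 4 is a quadratic bezier drawn with `<path>`. Its stroke #ff8800 means cut at S902, F682. After flipping Y the toolpath is (183.888,67.739) → (142.822,79.885) → (108.510,84.165) → (80.952,80.579).

Shape 5 is a closed polygon drawn with `<polygon>`. Its stroke #008000 means engrave at S186, F2385. After flipping Y the toolpath is (256.654,57.902) → (100.919,14.447) → (82.129,98.422) → (256.654,57.902), returning to the start.

Shape 6 is a open polyline drawn with `<polyline>`. Its stroke #ff8800 means cut at S902, F682. After flipping Y the toolpath is (156.364,136.044) → (169.482,44.946) → (72.514,150.652) → (105.079,38.583) → (116.336,87.007) → (205.114,8.356).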